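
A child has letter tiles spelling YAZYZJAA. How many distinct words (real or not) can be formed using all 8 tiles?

1680

Letter multiplicities in YAZYZJAA: A×3, J×1, Y×2, Z×2.
The number of distinct arrangements is 8!/(3!·2!·2!) = 40320/24 = 1680.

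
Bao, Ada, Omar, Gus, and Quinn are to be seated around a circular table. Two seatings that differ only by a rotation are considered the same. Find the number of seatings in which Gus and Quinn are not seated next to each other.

12

Without the restriction there are (4)! = 24 seatings.
Those with Gus next to Quinn: fuse the pair into one unit and seat 4 units around a circle — 2·(3)! = 12.
Subtracting, 24 − 12 = 12.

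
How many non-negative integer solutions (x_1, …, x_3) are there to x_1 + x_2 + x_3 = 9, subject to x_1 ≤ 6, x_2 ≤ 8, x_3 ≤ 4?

33

Ignoring the caps, the number of non-negative solutions to x_1+…+x_3 = 9 is C(11,2) = 55.
Subtract solutions that violate a single cap (substitute x_i' = x_i − (cap_i+1)): x_1 ≥ 7 gives C(4,2) = 6; x_2 ≥ 9 gives C(2,2) = 1; x_3 ≥ 5 gives C(6,2) = 15. Together 22.
No two caps can be exceeded simultaneously, so the pair terms are all 0.
By inclusion–exclusion the count is 55 − 22 + 0 = 33.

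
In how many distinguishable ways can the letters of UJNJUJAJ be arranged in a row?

The 8 letters of UJNJUJAJ have repeats: J appearing 4 times and U appearing twice.
So there are 8! / (4!·2!) = 840 distinguishable arrangements.

840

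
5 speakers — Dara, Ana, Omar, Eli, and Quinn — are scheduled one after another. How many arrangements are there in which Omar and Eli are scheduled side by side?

48

Place the 3 others and the Omar-Eli pair as 4 objects in a line; the pair has 2 internal arrangements.
So the count is 2·(4)! = 48.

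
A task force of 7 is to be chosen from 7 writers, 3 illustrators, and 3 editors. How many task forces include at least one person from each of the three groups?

Unrestricted: C(13,7) = 1716 ways to pick any 7 of the 13.
Selections missing a whole group: no writers → C(6,7) = 0; no illustrators → C(10,7) = 120; no editors → C(10,7) = 120.
Add back selections omitting two groups (i.e. drawn from a single group): C(7,7) + C(3,7) + C(3,7) = 1.
By inclusion–exclusion: 1716 − 240 + 1 = 1477.

1477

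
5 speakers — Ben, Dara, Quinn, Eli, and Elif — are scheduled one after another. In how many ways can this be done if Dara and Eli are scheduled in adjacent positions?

Place the 3 others and the Dara-Eli pair as 4 objects in a line; the pair has 2 internal arrangements.
So the count is 2·(4)! = 48.

48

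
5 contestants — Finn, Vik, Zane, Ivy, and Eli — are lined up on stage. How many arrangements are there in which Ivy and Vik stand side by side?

Treat {Ivy, Vik} as a single unit. There are 4 units to order, and the pair itself can be ordered 2 ways.
So the count is 2·(4)! = 48.

48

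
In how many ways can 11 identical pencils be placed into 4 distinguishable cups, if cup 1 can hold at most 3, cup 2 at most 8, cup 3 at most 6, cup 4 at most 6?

166

Ignoring the caps, the number of non-negative solutions to x_1+…+x_4 = 11 is C(14,3) = 364.
Subtract solutions that violate a single cap (substitute x_i' = x_i − (cap_i+1)): x_1 ≥ 4 gives C(10,3) = 120; x_2 ≥ 9 gives C(5,3) = 10; x_3 ≥ 7 gives C(7,3) = 35; x_4 ≥ 7 gives C(7,3) = 35. Together 200.
Add back pairs where two caps are both exceeded: 0 + 1 + 1 + 0 + 0 + 0 = 2.
By inclusion–exclusion the count is 364 − 200 + 2 = 166.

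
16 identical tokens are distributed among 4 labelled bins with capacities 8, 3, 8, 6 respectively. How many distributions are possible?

152

Without the upper bounds there are C(19,3) = 969 ways to split 16 among 4 bins.
Subtract solutions that violate a single cap (substitute x_i' = x_i − (cap_i+1)): x_1 ≥ 9 gives C(10,3) = 120; x_2 ≥ 4 gives C(15,3) = 455; x_3 ≥ 9 gives C(10,3) = 120; x_4 ≥ 7 gives C(12,3) = 220. Together 915.
Add back pairs where two caps are both exceeded: 20 + 0 + 1 + 20 + 56 + 1 = 98.
By inclusion–exclusion the count is 969 − 915 + 98 = 152.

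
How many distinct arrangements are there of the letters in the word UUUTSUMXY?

15120

The 9 letters of UUUTSUMXY have repeats: U appearing 4 times.
So there are 9! / (4!) = 15120 distinguishable arrangements.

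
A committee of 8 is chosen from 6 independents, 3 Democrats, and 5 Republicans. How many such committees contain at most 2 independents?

Split by how many independents are chosen (0 through 2).
Sum: C(6,0)·C(8,8) + C(6,1)·C(8,7) + C(6,2)·C(8,6) = 1 + 48 + 420 = 469.

469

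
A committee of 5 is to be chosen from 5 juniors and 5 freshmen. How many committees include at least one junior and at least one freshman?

With no constraint there are C(10,5) = 252 possible selections.
Selections missing a whole group: no juniors → C(5,5) = 1; no freshmen → C(5,5) = 1.
Both groups omitted at once is impossible, so 252 − 2 = 250.

250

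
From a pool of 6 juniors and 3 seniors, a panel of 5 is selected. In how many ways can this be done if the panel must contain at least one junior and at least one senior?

120

Total 5-person selections from all 9: C(9,5) = 126.
Selections missing a whole group: no juniors → C(3,5) = 0; no seniors → C(6,5) = 6.
Both groups omitted at once is impossible, so 126 − 6 = 120.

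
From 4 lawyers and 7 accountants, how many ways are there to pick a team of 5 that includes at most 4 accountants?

Split by how many accountants are chosen (0 through 4).
Sum: C(7,0)·C(4,5) + C(7,1)·C(4,4) + C(7,2)·C(4,3) + C(7,3)·C(4,2) + C(7,4)·C(4,1) = 0 + 7 + 84 + 210 + 140 = 441.

441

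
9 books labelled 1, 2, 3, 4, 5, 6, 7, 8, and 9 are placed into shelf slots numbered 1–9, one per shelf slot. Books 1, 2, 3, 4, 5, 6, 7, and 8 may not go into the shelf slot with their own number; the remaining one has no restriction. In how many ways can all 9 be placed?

148329

Let Aᵢ (for 1 ≤ i ≤ 8) be the placements that put book i in its forbidden shelf slot. Any j of these fix j positions, leaving (9−j)! ways to fill the rest, and there are C(8,j) ways to pick which j.
By inclusion–exclusion, the number of valid placements is Σ_{j=0}^{8} (−1)^j C(8,j)·(9−j)!.
Computing: 362880 − 322560 + 141120 − 40320 + 8400 − 1344 + 168 − 16 + 1 = 148329.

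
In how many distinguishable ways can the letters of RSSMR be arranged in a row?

RSSMR has 5 letters with R appearing twice and S appearing twice.
Dividing 5! = 120 by 2!·2! = 4 for the repeated letters gives 30.

30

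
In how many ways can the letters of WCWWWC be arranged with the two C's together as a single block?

5

Treat the 2 copies of C as a single block. The multiset to arrange is then {CC, W, W, W, W}, 5 items in all.
That gives (5)!/(4!) = 5 arrangements.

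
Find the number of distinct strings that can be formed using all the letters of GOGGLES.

GOGGLES has 7 letters with G appearing 3 times.
Dividing 7! = 5040 by 3! = 6 for the repeated letters gives 840.

840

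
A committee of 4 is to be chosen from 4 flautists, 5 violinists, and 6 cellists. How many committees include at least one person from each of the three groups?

720

Unrestricted: C(15,4) = 1365 ways to pick any 4 of the 15.
Selections missing a whole group: no flautists → C(11,4) = 330; no violinists → C(10,4) = 210; no cellists → C(9,4) = 126.
Add back selections omitting two groups (i.e. drawn from a single group): C(4,4) + C(5,4) + C(6,4) = 21.
By inclusion–exclusion: 1365 − 666 + 21 = 720.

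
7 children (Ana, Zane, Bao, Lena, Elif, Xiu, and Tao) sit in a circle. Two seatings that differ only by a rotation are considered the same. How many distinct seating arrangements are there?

Seat Ana anywhere (absorbing the rotational symmetry), then permute the other 6: (6)! = 720.

720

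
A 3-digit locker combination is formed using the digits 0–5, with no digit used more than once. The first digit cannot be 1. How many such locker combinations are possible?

The first digit has 6−1 = 5 choices (anything except 1).
The remaining 2 digits are filled from the other 5 symbols without repetition: 5 × 4 = 20.
Total: 5 × 20 = 100.

100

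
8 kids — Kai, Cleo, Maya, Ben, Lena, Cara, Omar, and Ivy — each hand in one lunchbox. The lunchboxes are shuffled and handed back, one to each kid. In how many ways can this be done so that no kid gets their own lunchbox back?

14833

Count assignments avoiding every fixed point. For any j of the 8 kids fixed to their own lunchbox, the other 8−j can be arranged in (8−j)! ways.
By inclusion–exclusion this is Σ_{j=0}^{8} (−1)^j C(8,j)·(8−j)!.
Computing: 40320 − 40320 + 20160 − 6720 + 1680 − 336 + 56 − 8 + 1 = 14833.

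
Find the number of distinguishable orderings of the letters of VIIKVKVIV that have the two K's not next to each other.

Total arrangements of VIIKVKVIV: 9!/(4!·3!·2!) = 1260.
If the two K's are adjacent, glue them into one block, leaving 8 items to arrange: (8)!/(4!·3!) = 280 ways.
Subtracting, 1260 − 280 = 980 arrangements keep the K's apart.

980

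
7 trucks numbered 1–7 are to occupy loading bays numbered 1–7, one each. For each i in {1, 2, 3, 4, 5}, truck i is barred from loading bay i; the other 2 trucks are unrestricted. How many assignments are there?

Let Aᵢ (for 1 ≤ i ≤ 5) be the placements that put truck i in its forbidden loading bay. Any j of these fix j positions, leaving (7−j)! ways to fill the rest, and there are C(5,j) ways to pick which j.
By inclusion–exclusion, the number of valid placements is Σ_{j=0}^{5} (−1)^j C(5,j)·(7−j)!.
Computing: 5040 − 3600 + 1200 − 240 + 30 − 2 = 2428.

2428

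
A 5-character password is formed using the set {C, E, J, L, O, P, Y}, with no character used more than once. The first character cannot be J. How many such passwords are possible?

The first character has 7−1 = 6 choices (anything except J).
The remaining 4 characters are filled from the other 6 symbols without repetition: 6 × 5 × 4 × 3 = 360.
Total: 6 × 360 = 2160.

2160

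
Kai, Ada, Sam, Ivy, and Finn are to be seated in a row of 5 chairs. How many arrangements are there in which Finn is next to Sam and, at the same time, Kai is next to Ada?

Treat {Finn,Sam} as one block (2 orders) and {Kai,Ada} as another (2 orders).
That leaves 3 units to arrange: 2 × 2 × 3! = 4 × 6 = 24.

24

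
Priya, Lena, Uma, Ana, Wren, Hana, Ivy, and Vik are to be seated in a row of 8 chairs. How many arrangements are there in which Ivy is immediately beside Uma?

Glue Ivy and Uma into one block (2 internal orders), leaving 7 units to arrange in a row.
So the count is 2·(7)! = 10080.

10080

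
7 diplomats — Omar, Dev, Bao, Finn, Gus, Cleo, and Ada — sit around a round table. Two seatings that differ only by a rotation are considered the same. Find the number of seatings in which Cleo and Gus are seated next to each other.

240

Treat {Cleo, Gus} as one unit (2 internal orders) and seat the resulting 6 units around the table: (5)! circular arrangements.
So 2 × (5)! = 2 × 120 = 240.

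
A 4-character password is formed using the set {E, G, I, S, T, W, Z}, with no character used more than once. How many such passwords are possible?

840

With no repetition, fill the 4 characters in order: 7 choices, then 6, down to 4.
That product is 7 × 6 × 5 × 4 = 840.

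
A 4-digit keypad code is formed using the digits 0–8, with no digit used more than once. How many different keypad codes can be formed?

Choose and order 4 of the 9 symbols: the first digit has 9 options, the next 8, then 7, 6.
9 × 8 × 7 × 6 = 3024.

3024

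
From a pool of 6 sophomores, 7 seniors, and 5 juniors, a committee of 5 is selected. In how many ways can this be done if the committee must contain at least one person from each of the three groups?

Total 5-person selections from all 18: C(18,5) = 8568.
Subtract selections that omit an entire group: no sophomores → C(12,5) = 792; no seniors → C(11,5) = 462; no juniors → C(13,5) = 1287.
Add back selections omitting two groups (i.e. drawn from a single group): C(6,5) + C(7,5) + C(5,5) = 28.
By inclusion–exclusion: 8568 − 2541 + 28 = 6055.

6055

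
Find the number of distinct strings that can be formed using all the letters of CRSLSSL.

420

The 7 letters of CRSLSSL have repeats: L appearing twice and S appearing 3 times.
Dividing 7! = 5040 by 3!·2! = 12 for the repeated letters gives 420.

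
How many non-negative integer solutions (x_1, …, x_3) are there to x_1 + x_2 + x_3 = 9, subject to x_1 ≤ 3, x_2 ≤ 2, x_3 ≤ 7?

9

Without the upper bounds there are C(11,2) = 55 ways to split 9 among 3 variables.
Subtract solutions that violate a single cap (substitute x_i' = x_i − (cap_i+1)): x_1 ≥ 4 gives C(7,2) = 21; x_2 ≥ 3 gives C(8,2) = 28; x_3 ≥ 8 gives C(3,2) = 3. Together 52.
Add back pairs where two caps are both exceeded: 6 + 0 + 0 = 6.
By inclusion–exclusion the count is 55 − 52 + 6 = 9.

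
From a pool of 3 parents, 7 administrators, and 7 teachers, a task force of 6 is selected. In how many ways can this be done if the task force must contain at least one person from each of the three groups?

With no constraint there are C(17,6) = 12376 possible selections.
Selections missing a whole group: no parents → C(14,6) = 3003; no administrators → C(10,6) = 210; no teachers → C(10,6) = 210.
Add back selections omitting two groups (i.e. drawn from a single group): C(3,6) + C(7,6) + C(7,6) = 14.
By inclusion–exclusion: 12376 − 3423 + 14 = 8967.

8967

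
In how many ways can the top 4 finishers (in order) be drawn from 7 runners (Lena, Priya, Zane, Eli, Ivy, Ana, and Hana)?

This is an ordered selection of 4 from 7: P(7,4).
That gives 7 × 6 × 5 × 4 = 840.

840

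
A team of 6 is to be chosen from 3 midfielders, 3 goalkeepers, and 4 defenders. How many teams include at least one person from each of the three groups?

195

Total 6-person selections from all 10: C(10,6) = 210.
Subtract selections that omit an entire group: no midfielders → C(7,6) = 7; no goalkeepers → C(7,6) = 7; no defenders → C(6,6) = 1.
Add back selections omitting two groups (i.e. drawn from a single group): C(3,6) + C(3,6) + C(4,6) = 0.
By inclusion–exclusion: 210 − 15 + 0 = 195.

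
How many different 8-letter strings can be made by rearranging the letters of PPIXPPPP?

56

The 8 letters of PPIXPPPP have repeats: P appearing 6 times.
So there are 8! / (6!) = 56 distinguishable arrangements.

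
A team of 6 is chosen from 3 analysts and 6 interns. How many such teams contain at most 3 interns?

Split by how many interns are chosen (0 through 3).
Sum: C(6,0)·C(3,6) + C(6,1)·C(3,5) + C(6,2)·C(3,4) + C(6,3)·C(3,3) = 0 + 0 + 0 + 20 = 20.

20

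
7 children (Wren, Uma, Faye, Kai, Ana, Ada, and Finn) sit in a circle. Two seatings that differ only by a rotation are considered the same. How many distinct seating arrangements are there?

Seat Wren anywhere (absorbing the rotational symmetry), then permute the other 6: (6)! = 720.

720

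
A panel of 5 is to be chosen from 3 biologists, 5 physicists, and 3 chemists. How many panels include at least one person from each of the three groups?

With no constraint there are C(11,5) = 462 possible selections.
Subtract selections that omit an entire group: no biologists → C(8,5) = 56; no physicists → C(6,5) = 6; no chemists → C(8,5) = 56.
Add back selections omitting two groups (i.e. drawn from a single group): C(3,5) + C(5,5) + C(3,5) = 1.
By inclusion–exclusion: 462 − 118 + 1 = 345.

345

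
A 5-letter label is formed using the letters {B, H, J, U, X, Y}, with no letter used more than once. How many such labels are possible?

720

With no repetition, fill the 5 letters in order: 6 choices, then 5, down to 2.
6 × 5 × 4 × 3 × 2 = 720.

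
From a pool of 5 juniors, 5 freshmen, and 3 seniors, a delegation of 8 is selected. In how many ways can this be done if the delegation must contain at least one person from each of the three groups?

1240

Unrestricted: C(13,8) = 1287 ways to pick any 8 of the 13.
Subtract selections that omit an entire group: no juniors → C(8,8) = 1; no freshmen → C(8,8) = 1; no seniors → C(10,8) = 45.
Add back selections omitting two groups (i.e. drawn from a single group): C(5,8) + C(5,8) + C(3,8) = 0.
By inclusion–exclusion: 1287 − 47 + 0 = 1240.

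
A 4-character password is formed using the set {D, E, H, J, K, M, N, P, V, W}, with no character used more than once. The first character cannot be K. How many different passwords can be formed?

The first character has 10−1 = 9 choices (anything except K).
The remaining 3 characters are filled from the other 9 symbols without repetition: 9 × 8 × 7 = 504.
Total: 9 × 504 = 4536.

4536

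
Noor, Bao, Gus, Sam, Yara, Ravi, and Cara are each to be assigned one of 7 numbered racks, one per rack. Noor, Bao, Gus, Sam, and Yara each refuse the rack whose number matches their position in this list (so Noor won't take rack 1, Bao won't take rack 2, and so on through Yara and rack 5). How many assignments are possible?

2428

Let Aᵢ (for 1 ≤ i ≤ 5) be the placements that put person i in their forbidden rack. Any j of these fix j positions, leaving (7−j)! ways to fill the rest, and there are C(5,j) ways to pick which j.
By inclusion–exclusion, the number of valid placements is Σ_{j=0}^{5} (−1)^j C(5,j)·(7−j)!.
Computing: 5040 − 3600 + 1200 − 240 + 30 − 2 = 2428.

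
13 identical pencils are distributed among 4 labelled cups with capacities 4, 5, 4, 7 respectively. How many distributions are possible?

96

By stars and bars, unrestricted non-negative solutions to x_1+…+x_4 = 13 number C(13+3,3) = 560.
Subtract solutions that violate a single cap (substitute x_i' = x_i − (cap_i+1)): x_1 ≥ 5 gives C(11,3) = 165; x_2 ≥ 6 gives C(10,3) = 120; x_3 ≥ 5 gives C(11,3) = 165; x_4 ≥ 8 gives C(8,3) = 56. Together 506.
Add back pairs where two caps are both exceeded: 10 + 20 + 1 + 10 + 0 + 1 = 42.
By inclusion–exclusion the count is 560 − 506 + 42 = 96.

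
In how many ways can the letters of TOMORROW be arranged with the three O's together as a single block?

360

Treat the 3 copies of O as a single block. The multiset to arrange is then {OOO, M, R, R, T, W}, 6 items in all.
That gives (6)!/(2!) = 360 arrangements.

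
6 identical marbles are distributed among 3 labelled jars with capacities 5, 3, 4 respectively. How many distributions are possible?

18

Without the upper bounds there are C(8,2) = 28 ways to split 6 among 3 jars.
Subtract solutions that violate a single cap (substitute x_i' = x_i − (cap_i+1)): x_1 ≥ 6 gives C(2,2) = 1; x_2 ≥ 4 gives C(4,2) = 6; x_3 ≥ 5 gives C(3,2) = 3. Together 10.
No two caps can be exceeded simultaneously, so the pair terms are all 0.
By inclusion–exclusion the count is 28 − 10 + 0 = 18.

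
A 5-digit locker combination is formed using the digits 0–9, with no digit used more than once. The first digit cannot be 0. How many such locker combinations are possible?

The first digit has 10−1 = 9 choices (anything except 0).
The remaining 4 digits are filled from the other 9 symbols without repetition: 9 × 8 × 7 × 6 = 3024.
Total: 9 × 3024 = 27216.

27216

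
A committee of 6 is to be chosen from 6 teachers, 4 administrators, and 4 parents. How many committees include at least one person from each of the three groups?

Total 6-person selections from all 14: C(14,6) = 3003.
Subtract selections that omit an entire group: no teachers → C(8,6) = 28; no administrators → C(10,6) = 210; no parents → C(10,6) = 210.
Add back selections omitting two groups (i.e. drawn from a single group): C(6,6) + C(4,6) + C(4,6) = 1.
By inclusion–exclusion: 3003 − 448 + 1 = 2556.

2556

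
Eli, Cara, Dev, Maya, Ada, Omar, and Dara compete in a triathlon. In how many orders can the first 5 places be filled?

This is an ordered selection of 5 from 7: P(7,5).
That gives 7 × 6 × 5 × 4 × 3 = 2520.

2520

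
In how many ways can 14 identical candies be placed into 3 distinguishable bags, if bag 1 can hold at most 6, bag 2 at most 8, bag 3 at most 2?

6

By stars and bars, unrestricted non-negative solutions to x_1+…+x_3 = 14 number C(14+2,2) = 120.
Subtract solutions that violate a single cap (substitute x_i' = x_i − (cap_i+1)): x_1 ≥ 7 gives C(9,2) = 36; x_2 ≥ 9 gives C(7,2) = 21; x_3 ≥ 3 gives C(13,2) = 78. Together 135.
Add back pairs where two caps are both exceeded: 0 + 15 + 6 = 21.
By inclusion–exclusion the count is 120 − 135 + 21 = 6.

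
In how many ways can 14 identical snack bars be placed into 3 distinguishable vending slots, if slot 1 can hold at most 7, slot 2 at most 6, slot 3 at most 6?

21

By stars and bars, unrestricted non-negative solutions to x_1+…+x_3 = 14 number C(14+2,2) = 120.
Subtract solutions that violate a single cap (substitute x_i' = x_i − (cap_i+1)): x_1 ≥ 8 gives C(8,2) = 28; x_2 ≥ 7 gives C(9,2) = 36; x_3 ≥ 7 gives C(9,2) = 36. Together 100.
Add back pairs where two caps are both exceeded: 0 + 0 + 1 = 1.
By inclusion–exclusion the count is 120 − 100 + 1 = 21.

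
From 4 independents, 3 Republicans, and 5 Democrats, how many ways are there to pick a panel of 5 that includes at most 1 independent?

Split by how many independents are chosen (0 through 1).
Sum: C(4,0)·C(8,5) + C(4,1)·C(8,4) = 56 + 280 = 336.

336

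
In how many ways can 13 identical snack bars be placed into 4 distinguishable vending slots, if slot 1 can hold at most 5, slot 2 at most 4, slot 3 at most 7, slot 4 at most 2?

By stars and bars, unrestricted non-negative solutions to x_1+…+x_4 = 13 number C(13+3,3) = 560.
Subtract solutions that violate a single cap (substitute x_i' = x_i − (cap_i+1)): x_1 ≥ 6 gives C(10,3) = 120; x_2 ≥ 5 gives C(11,3) = 165; x_3 ≥ 8 gives C(8,3) = 56; x_4 ≥ 3 gives C(13,3) = 286. Together 627.
Add back pairs where two caps are both exceeded: 10 + 0 + 35 + 1 + 56 + 10 = 112.
By inclusion–exclusion the count is 560 − 627 + 112 = 45.

45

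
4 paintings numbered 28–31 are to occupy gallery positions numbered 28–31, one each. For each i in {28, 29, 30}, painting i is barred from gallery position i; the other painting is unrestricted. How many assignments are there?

Let Aᵢ (for i ∈ {28, 29, 30}) be the placements that put painting i in its forbidden gallery position. Any j of these fix j positions, leaving (4−j)! ways to fill the rest, and there are C(3,j) ways to pick which j.
By inclusion–exclusion, the number of valid placements is Σ_{j=0}^{3} (−1)^j C(3,j)·(4−j)!.
Computing: 24 − 18 + 6 − 1 = 11.

11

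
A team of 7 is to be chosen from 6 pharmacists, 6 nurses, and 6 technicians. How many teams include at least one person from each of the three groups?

29448

With no constraint there are C(18,7) = 31824 possible selections.
Subtract selections that omit an entire group: no pharmacists → C(12,7) = 792; no nurses → C(12,7) = 792; no technicians → C(12,7) = 792.
Add back selections omitting two groups (i.e. drawn from a single group): C(6,7) + C(6,7) + C(6,7) = 0.
By inclusion–exclusion: 31824 − 2376 + 0 = 29448.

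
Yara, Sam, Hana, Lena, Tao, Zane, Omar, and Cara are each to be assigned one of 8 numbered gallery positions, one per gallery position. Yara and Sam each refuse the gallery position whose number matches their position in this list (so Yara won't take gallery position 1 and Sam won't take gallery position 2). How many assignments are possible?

30960

Let Aᵢ (for i ∈ {1, 2}) be the placements that put person i in their forbidden gallery position. Any j of these fix j positions, leaving (8−j)! ways to fill the rest, and there are C(2,j) ways to pick which j.
By inclusion–exclusion, the number of valid placements is Σ_{j=0}^{2} (−1)^j C(2,j)·(8−j)!.
Computing: 40320 − 10080 + 720 = 30960.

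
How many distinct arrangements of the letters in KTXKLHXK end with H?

Fix H in the last position and arrange the remaining 7 letters.
Those 7 letters have K appearing 3 times and X appearing twice, giving (7)!/(3!·2!) = 420.

420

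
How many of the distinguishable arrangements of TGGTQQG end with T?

With the last slot taken by T, it remains to arrange the other 6 letters (GGTQQG).
Those 6 letters have G appearing 3 times and Q appearing twice, giving (6)!/(3!·2!) = 60.

60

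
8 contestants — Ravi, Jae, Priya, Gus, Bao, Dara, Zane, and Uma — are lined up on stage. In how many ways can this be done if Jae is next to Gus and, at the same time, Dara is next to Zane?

2880

Treat {Jae,Gus} as one block (2 orders) and {Dara,Zane} as another (2 orders).
That leaves 6 units to arrange: 2 × 2 × 6! = 4 × 720 = 2880.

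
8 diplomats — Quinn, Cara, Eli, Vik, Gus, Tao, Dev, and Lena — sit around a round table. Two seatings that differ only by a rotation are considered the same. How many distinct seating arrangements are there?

5040

Around a circle, 8 distinct people have 8!/8 = (7)! = 5040 rotationally distinct seatings.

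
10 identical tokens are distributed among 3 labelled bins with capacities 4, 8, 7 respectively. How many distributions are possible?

36

Without the upper bounds there are C(12,2) = 66 ways to split 10 among 3 bins.
Subtract solutions that violate a single cap (substitute x_i' = x_i − (cap_i+1)): x_1 ≥ 5 gives C(7,2) = 21; x_2 ≥ 9 gives C(3,2) = 3; x_3 ≥ 8 gives C(4,2) = 6. Together 30.
No two caps can be exceeded simultaneously, so the pair terms are all 0.
By inclusion–exclusion the count is 66 − 30 + 0 = 36.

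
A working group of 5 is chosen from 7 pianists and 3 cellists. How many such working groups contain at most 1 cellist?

Split by how many cellists are chosen (0 through 1).
Sum: C(3,0)·C(7,5) + C(3,1)·C(7,4) = 21 + 105 = 126.

126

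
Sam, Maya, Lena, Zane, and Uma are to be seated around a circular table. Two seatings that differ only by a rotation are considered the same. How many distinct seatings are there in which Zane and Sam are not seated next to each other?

Without the restriction there are (4)! = 24 seatings.
Those with Zane next to Sam: fuse the pair into one unit and seat 4 units around a circle — 2·(3)! = 12.
Subtracting, 24 − 12 = 12.

12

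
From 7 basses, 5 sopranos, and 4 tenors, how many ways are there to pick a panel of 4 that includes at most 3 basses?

1785

Split by how many basses are chosen (0 through 3).
Sum: C(7,0)·C(9,4) + C(7,1)·C(9,3) + C(7,2)·C(9,2) + C(7,3)·C(9,1) = 126 + 588 + 756 + 315 = 1785.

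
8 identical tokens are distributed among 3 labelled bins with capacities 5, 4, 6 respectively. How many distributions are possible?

Without the upper bounds there are C(10,2) = 45 ways to split 8 among 3 bins.
Subtract solutions that violate a single cap (substitute x_i' = x_i − (cap_i+1)): x_1 ≥ 6 gives C(4,2) = 6; x_2 ≥ 5 gives C(5,2) = 10; x_3 ≥ 7 gives C(3,2) = 3. Together 19.
No two caps can be exceeded simultaneously, so the pair terms are all 0.
By inclusion–exclusion the count is 45 − 19 + 0 = 26.

26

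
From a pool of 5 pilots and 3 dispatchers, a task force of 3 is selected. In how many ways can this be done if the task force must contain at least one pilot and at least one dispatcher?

45

Unrestricted: C(8,3) = 56 ways to pick any 3 of the 8.
Subtract selections that omit an entire group: no pilots → C(3,3) = 1; no dispatchers → C(5,3) = 10.
Both groups omitted at once is impossible, so 56 − 11 = 45.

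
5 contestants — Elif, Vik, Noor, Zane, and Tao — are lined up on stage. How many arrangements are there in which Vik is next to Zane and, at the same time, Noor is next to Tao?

24

Treat {Vik,Zane} as one block (2 orders) and {Noor,Tao} as another (2 orders).
That leaves 3 units to arrange: 2 × 2 × 3! = 4 × 6 = 24.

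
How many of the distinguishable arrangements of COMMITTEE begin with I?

5040

Fix I in the first position and arrange the remaining 8 letters.
Those 8 letters have E appearing twice, M appearing twice, and T appearing twice, giving (8)!/(2!·2!·2!) = 5040.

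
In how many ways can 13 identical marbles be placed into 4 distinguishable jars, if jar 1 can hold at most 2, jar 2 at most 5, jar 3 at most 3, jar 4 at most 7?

30

By stars and bars, unrestricted non-negative solutions to x_1+…+x_4 = 13 number C(13+3,3) = 560.
Subtract solutions that violate a single cap (substitute x_i' = x_i − (cap_i+1)): x_1 ≥ 3 gives C(13,3) = 286; x_2 ≥ 6 gives C(10,3) = 120; x_3 ≥ 4 gives C(12,3) = 220; x_4 ≥ 8 gives C(8,3) = 56. Together 682.
Add back pairs where two caps are both exceeded: 35 + 84 + 10 + 20 + 0 + 4 = 153.
Subtract triples: 1 + 0 + 0 + 0 = 1.
By inclusion–exclusion the count is 560 − 682 + 153 − 1 = 30.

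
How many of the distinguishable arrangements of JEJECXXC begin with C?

Fix C in the first position and arrange the remaining 7 letters.
Those 7 letters have E appearing twice, J appearing twice, and X appearing twice, giving (7)!/(2!·2!·2!) = 630.

630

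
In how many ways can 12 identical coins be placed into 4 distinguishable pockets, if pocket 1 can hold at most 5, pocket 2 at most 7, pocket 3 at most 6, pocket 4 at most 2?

Ignoring the caps, the number of non-negative solutions to x_1+…+x_4 = 12 is C(15,3) = 455.
Subtract solutions that violate a single cap (substitute x_i' = x_i − (cap_i+1)): x_1 ≥ 6 gives C(9,3) = 84; x_2 ≥ 8 gives C(7,3) = 35; x_3 ≥ 7 gives C(8,3) = 56; x_4 ≥ 3 gives C(12,3) = 220. Together 395.
Add back pairs where two caps are both exceeded: 0 + 0 + 20 + 0 + 4 + 10 = 34.
By inclusion–exclusion the count is 455 − 395 + 34 = 94.

94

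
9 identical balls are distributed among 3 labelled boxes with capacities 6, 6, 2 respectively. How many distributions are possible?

15

Ignoring the caps, the number of non-negative solutions to x_1+…+x_3 = 9 is C(11,2) = 55.
Subtract solutions that violate a single cap (substitute x_i' = x_i − (cap_i+1)): x_1 ≥ 7 gives C(4,2) = 6; x_2 ≥ 7 gives C(4,2) = 6; x_3 ≥ 3 gives C(8,2) = 28. Together 40.
No two caps can be exceeded simultaneously, so the pair terms are all 0.
By inclusion–exclusion the count is 55 − 40 + 0 = 15.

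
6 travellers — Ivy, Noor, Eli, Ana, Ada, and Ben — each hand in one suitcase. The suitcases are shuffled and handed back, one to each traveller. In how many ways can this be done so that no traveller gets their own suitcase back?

Count assignments avoiding every fixed point. For any j of the 6 travellers fixed to their own suitcase, the other 6−j can be arranged in (6−j)! ways.
By inclusion–exclusion this is Σ_{j=0}^{6} (−1)^j C(6,j)·(6−j)!.
Computing: 720 − 720 + 360 − 120 + 30 − 6 + 1 = 265.

265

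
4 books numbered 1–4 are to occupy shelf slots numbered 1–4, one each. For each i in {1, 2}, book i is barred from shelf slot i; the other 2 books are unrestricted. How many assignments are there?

Let Aᵢ (for i ∈ {1, 2}) be the placements that put book i in its forbidden shelf slot. Any j of these fix j positions, leaving (4−j)! ways to fill the rest, and there are C(2,j) ways to pick which j.
By inclusion–exclusion, the number of valid placements is Σ_{j=0}^{2} (−1)^j C(2,j)·(4−j)!.
Computing: 24 − 12 + 2 = 14.

14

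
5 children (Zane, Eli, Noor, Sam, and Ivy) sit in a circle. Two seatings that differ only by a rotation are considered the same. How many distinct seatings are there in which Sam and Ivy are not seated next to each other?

All circular seatings of 5 people number (4)! = 24.
Those with Sam next to Ivy: fuse the pair into one unit and seat 4 units around a circle — 2·(3)! = 12.
Subtracting, 24 − 12 = 12.

12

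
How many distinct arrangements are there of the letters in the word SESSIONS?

SESSIONS has 8 letters with S appearing 4 times.
So there are 8! / (4!) = 1680 distinguishable arrangements.

1680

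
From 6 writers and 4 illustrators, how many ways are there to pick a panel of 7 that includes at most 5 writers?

116

Split by how many writers are chosen (0 through 5).
Sum: C(6,0)·C(4,7) + C(6,1)·C(4,6) + C(6,2)·C(4,5) + C(6,3)·C(4,4) + C(6,4)·C(4,3) + C(6,5)·C(4,2) = 0 + 0 + 0 + 20 + 60 + 36 = 116.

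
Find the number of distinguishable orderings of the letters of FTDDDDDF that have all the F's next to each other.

42

Treat the 2 copies of F as a single block. The multiset to arrange is then {FF, D, D, D, D, D, T}, 7 items in all.
That gives (7)!/(5!) = 42 arrangements.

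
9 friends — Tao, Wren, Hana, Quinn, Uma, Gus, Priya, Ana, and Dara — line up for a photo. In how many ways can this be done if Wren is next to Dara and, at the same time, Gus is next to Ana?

20160

Treat {Wren,Dara} as one block (2 orders) and {Gus,Ana} as another (2 orders).
That leaves 7 units to arrange: 2 × 2 × 7! = 4 × 5040 = 20160.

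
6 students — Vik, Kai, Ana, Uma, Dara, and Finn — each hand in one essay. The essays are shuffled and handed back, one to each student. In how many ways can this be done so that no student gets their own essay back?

Count assignments avoiding every fixed point. For any j of the 6 students fixed to their own essay, the other 6−j can be arranged in (6−j)! ways.
By inclusion–exclusion this is Σ_{j=0}^{6} (−1)^j C(6,j)·(6−j)!.
Computing: 720 − 720 + 360 − 120 + 30 − 6 + 1 = 265.

265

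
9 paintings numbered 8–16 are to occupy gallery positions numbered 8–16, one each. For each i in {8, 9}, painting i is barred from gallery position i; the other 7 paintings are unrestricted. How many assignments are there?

287280

Let Aᵢ (for i ∈ {8, 9}) be the placements that put painting i in its forbidden gallery position. Any j of these fix j positions, leaving (9−j)! ways to fill the rest, and there are C(2,j) ways to pick which j.
By inclusion–exclusion, the number of valid placements is Σ_{j=0}^{2} (−1)^j C(2,j)·(9−j)!.
Computing: 362880 − 80640 + 5040 = 287280.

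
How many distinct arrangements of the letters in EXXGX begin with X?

With the first slot taken by X, it remains to arrange the other 4 letters (EXGX).
Those 4 letters have X appearing twice, giving (4)!/(2!) = 12.

12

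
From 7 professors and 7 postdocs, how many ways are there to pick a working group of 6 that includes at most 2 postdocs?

889

Split by how many postdocs are chosen (0 through 2).
Sum: C(7,0)·C(7,6) + C(7,1)·C(7,5) + C(7,2)·C(7,4) = 7 + 147 + 735 = 889.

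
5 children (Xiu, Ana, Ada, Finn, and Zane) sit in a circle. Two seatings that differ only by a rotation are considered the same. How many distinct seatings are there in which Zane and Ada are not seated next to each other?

12

Without the restriction there are (4)! = 24 seatings.
Seatings with Zane beside Ada: treat them as a block with 2 internal orders, giving 2 × (3)! = 12.
Subtracting, 24 − 12 = 12.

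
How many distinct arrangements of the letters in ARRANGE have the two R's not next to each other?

900

There are 7!/(2!·2!) = 1260 arrangements of ARRANGE in total.
If the two R's are adjacent, glue them into one block, leaving 6 items to arrange: (6)!/(2!) = 360 ways.
Subtracting, 1260 − 360 = 900 arrangements keep the R's apart.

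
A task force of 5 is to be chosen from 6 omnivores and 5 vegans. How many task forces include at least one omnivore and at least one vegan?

Unrestricted: C(11,5) = 462 ways to pick any 5 of the 11.
Subtract selections that omit an entire group: no omnivores → C(5,5) = 1; no vegans → C(6,5) = 6.
Both groups omitted at once is impossible, so 462 − 7 = 455.

455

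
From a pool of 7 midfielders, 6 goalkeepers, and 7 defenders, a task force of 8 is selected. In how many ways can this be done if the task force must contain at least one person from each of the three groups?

120393

Unrestricted: C(20,8) = 125970 ways to pick any 8 of the 20.
Subtract selections that omit an entire group: no midfielders → C(13,8) = 1287; no goalkeepers → C(14,8) = 3003; no defenders → C(13,8) = 1287.
Add back selections omitting two groups (i.e. drawn from a single group): C(7,8) + C(6,8) + C(7,8) = 0.
By inclusion–exclusion: 125970 − 5577 + 0 = 120393.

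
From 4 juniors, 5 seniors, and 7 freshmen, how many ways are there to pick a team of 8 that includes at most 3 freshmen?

Split by how many freshmen are chosen (0 through 3).
Sum: C(7,0)·C(9,8) + C(7,1)·C(9,7) + C(7,2)·C(9,6) + C(7,3)·C(9,5) = 9 + 252 + 1764 + 4410 = 6435.

6435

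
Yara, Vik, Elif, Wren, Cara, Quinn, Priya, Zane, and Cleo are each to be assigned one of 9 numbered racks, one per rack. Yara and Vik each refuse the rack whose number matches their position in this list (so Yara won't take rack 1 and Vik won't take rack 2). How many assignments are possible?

287280

Let Aᵢ (for i ∈ {1, 2}) be the placements that put person i in their forbidden rack. Any j of these fix j positions, leaving (9−j)! ways to fill the rest, and there are C(2,j) ways to pick which j.
By inclusion–exclusion, the number of valid placements is Σ_{j=0}^{2} (−1)^j C(2,j)·(9−j)!.
Computing: 362880 − 80640 + 5040 = 287280.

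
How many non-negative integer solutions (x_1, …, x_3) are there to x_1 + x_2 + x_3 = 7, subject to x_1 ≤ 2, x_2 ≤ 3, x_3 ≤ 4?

By stars and bars, unrestricted non-negative solutions to x_1+…+x_3 = 7 number C(7+2,2) = 36.
Subtract solutions that violate a single cap (substitute x_i' = x_i − (cap_i+1)): x_1 ≥ 3 gives C(6,2) = 15; x_2 ≥ 4 gives C(5,2) = 10; x_3 ≥ 5 gives C(4,2) = 6. Together 31.
Add back pairs where two caps are both exceeded: 1 + 0 + 0 = 1.
By inclusion–exclusion the count is 36 − 31 + 1 = 6.

6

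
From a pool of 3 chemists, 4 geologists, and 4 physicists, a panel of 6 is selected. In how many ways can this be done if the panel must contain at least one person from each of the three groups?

420

With no constraint there are C(11,6) = 462 possible selections.
Selections missing a whole group: no chemists → C(8,6) = 28; no geologists → C(7,6) = 7; no physicists → C(7,6) = 7.
Add back selections omitting two groups (i.e. drawn from a single group): C(3,6) + C(4,6) + C(4,6) = 0.
By inclusion–exclusion: 462 − 42 + 0 = 420.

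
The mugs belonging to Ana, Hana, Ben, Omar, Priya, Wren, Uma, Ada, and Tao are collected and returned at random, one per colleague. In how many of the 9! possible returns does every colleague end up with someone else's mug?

Let Aᵢ be the assignments in which colleague i gets their own mug. We want the size of the complement of A₁∪…∪A_9.
By inclusion–exclusion this is Σ_{j=0}^{9} (−1)^j C(9,j)·(9−j)!.
Computing: 362880 − 362880 + 181440 − 60480 + 15120 − 3024 + 504 − 72 + 9 − 1 = 133496.

133496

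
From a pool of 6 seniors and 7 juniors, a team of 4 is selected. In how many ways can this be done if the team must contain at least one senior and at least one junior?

665

Unrestricted: C(13,4) = 715 ways to pick any 4 of the 13.
Subtract selections that omit an entire group: no seniors → C(7,4) = 35; no juniors → C(6,4) = 15.
Both groups omitted at once is impossible, so 715 − 50 = 665.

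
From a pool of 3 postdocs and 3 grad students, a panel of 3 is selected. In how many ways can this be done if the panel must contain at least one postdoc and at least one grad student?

18

With no constraint there are C(6,3) = 20 possible selections.
Subtract selections that omit an entire group: no postdocs → C(3,3) = 1; no grad students → C(3,3) = 1.
Both groups omitted at once is impossible, so 20 − 2 = 18.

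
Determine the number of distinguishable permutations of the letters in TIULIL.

180

TIULIL has 6 letters with I appearing twice and L appearing twice.
So there are 6! / (2!·2!) = 180 distinguishable arrangements.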